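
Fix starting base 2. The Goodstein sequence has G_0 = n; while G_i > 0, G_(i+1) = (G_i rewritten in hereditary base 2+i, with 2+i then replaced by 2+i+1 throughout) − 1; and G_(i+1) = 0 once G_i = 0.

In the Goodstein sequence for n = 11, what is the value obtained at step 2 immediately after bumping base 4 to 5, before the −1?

i=0: 11 = 2^(2 + 1) + 2 + 1 (b=2); 2→3: 3^(3 + 1) + 3 + 1 = 85; 85−1 = 84
i=1: 84 = 3^(3 + 1) + 3 (b=3); 3→4: 4^(4 + 1) + 4 = 1028; 1028−1 = 1027

15628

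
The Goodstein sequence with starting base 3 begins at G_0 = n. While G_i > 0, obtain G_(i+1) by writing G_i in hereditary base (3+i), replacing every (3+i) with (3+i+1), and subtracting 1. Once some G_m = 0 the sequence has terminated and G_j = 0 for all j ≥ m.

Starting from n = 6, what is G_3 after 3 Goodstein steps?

7

[0] 6 ≡ 2·3 (base 3). Lift 4: 8. −1: 7.
[1] 7 ≡ 4 + 3 (base 4). Lift 5: 8. −1: 7.
[2] 7 ≡ 5 + 2 (base 5). Lift 6: 8. −1: 7.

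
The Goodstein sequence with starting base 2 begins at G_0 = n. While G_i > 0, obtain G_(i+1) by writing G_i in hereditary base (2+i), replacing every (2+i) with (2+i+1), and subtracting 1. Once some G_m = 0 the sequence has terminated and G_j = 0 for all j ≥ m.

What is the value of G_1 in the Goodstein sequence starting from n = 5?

27

base 2: 5 = 2^2 + 1; at 3: 3^3 + 1 = 28; next = 27
base 3: 27 = 3^3; at 4: 4^4 = 256; next = 255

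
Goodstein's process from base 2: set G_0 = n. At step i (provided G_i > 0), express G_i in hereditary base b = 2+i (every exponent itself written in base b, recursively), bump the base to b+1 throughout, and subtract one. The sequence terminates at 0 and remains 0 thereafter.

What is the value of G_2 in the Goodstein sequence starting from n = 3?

3

3 —HB2→ 2 + 1 —bump→ 3 + 1 = 4 —(−1)→ 3
3 —HB3→ 3 —bump→ 4 = 4 —(−1)→ 3
3 —HB4→ 3 —bump→ 3 = 3 —(−1)→ 2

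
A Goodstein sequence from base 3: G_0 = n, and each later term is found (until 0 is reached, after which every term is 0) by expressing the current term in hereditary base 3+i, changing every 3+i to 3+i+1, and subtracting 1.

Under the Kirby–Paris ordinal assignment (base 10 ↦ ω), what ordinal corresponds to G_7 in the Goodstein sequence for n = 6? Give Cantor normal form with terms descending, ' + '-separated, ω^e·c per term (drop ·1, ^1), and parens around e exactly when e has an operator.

5

(0) 6|_3 = 2·3 ↦ 2·4|_4 = 8 ⇒ 7
(1) 7|_4 = 4 + 3 ↦ 5 + 3|_5 = 8 ⇒ 7
(2) 7|_5 = 5 + 2 ↦ 6 + 2|_6 = 8 ⇒ 7
(3) 7|_6 = 6 + 1 ↦ 7 + 1|_7 = 8 ⇒ 7
(4) 7|_7 = 7 ↦ 8|_8 = 8 ⇒ 7
(5) 7|_8 = 7 ↦ 7|_9 = 7 ⇒ 6
(6) 6|_9 = 6 ↦ 6|_10 = 6 ⇒ 5
(7) 5|_10 = 5 ↦ 5|_11 = 5 ⇒ 4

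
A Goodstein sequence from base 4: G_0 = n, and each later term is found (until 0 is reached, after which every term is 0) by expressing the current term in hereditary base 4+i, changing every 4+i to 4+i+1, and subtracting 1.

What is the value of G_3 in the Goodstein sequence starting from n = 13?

[0] 13 ≡ 3·4 + 1 (base 4). Lift 5: 16. −1: 15.
[1] 15 ≡ 3·5 (base 5). Lift 6: 18. −1: 17.
[2] 17 ≡ 2·6 + 5 (base 6). Lift 7: 19. −1: 18.
[3] 18 ≡ 2·7 + 4 (base 7). Lift 8: 20. −1: 19.

18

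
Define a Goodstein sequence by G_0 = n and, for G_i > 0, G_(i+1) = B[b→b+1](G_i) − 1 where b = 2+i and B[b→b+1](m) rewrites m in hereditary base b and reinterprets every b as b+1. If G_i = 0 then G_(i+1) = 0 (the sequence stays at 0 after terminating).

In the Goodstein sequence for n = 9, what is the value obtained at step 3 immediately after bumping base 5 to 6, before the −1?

[0] 9 ≡ 2^(2 + 1) + 1 (base 2). Lift 3: 82. −1: 81.
[1] 81 ≡ 3^(3 + 1) (base 3). Lift 4: 1024. −1: 1023.
[2] 1023 ≡ 3·4^4 + 3·4^3 + 3·4^2 + 3·4 + 3 (base 4). Lift 5: 9843. −1: 9842.
[3] 9842 ≡ 3·5^5 + 3·5^3 + 3·5^2 + 3·5 + 2 (base 5). Lift 6: 140744. −1: 140743.

140744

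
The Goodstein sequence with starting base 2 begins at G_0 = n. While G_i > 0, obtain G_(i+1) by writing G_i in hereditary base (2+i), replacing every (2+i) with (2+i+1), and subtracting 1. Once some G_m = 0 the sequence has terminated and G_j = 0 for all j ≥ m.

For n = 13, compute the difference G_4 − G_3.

(0) 13|_2 = 2^(2 + 1) + 2^2 + 1 ↦ 3^(3 + 1) + 3^3 + 1|_3 = 109 ⇒ 108
(1) 108|_3 = 3^(3 + 1) + 3^3 ↦ 4^(4 + 1) + 4^4|_4 = 1280 ⇒ 1279
(2) 1279|_4 = 4^(4 + 1) + 3·4^3 + 3·4^2 + 3·4 + 3 ↦ 5^(5 + 1) + 3·5^3 + 3·5^2 + 3·5 + 3|_5 = 16093 ⇒ 16092
(3) 16092|_5 = 5^(5 + 1) + 3·5^3 + 3·5^2 + 3·5 + 2 ↦ 6^(6 + 1) + 3·6^3 + 3·6^2 + 3·6 + 2|_6 = 280712 ⇒ 280711

264619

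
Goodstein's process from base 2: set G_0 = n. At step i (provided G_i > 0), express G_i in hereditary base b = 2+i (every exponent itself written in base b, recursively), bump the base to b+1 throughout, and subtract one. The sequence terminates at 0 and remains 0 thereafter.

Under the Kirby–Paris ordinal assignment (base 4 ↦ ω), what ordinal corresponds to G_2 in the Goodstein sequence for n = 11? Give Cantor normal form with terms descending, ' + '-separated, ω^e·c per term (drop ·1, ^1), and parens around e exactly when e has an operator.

ω^(ω + 1) + 3

G_0 = 11. HB_2(11) = 2^(2 + 1) + 2 + 1. Bump = 85. G_1 = 84.
G_1 = 84. HB_3(84) = 3^(3 + 1) + 3. Bump = 1028. G_2 = 1027.
G_2 = 1027. HB_4(1027) = 4^(4 + 1) + 3. Bump = 15628. G_3 = 15627.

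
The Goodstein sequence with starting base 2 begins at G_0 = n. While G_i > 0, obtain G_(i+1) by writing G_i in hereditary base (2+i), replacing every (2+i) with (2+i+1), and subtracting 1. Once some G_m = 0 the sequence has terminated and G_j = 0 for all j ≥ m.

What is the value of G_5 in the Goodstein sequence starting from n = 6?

i=0: 6 = 2^2 + 2 (b=2); 2→3: 3^3 + 3 = 30; 30−1 = 29
i=1: 29 = 3^3 + 2 (b=3); 3→4: 4^4 + 2 = 258; 258−1 = 257
i=2: 257 = 4^4 + 1 (b=4); 4→5: 5^5 + 1 = 3126; 3126−1 = 3125
i=3: 3125 = 5^5 (b=5); 5→6: 6^6 = 46656; 46656−1 = 46655
i=4: 46655 = 5·6^5 + 5·6^4 + 5·6^3 + 5·6^2 + 5·6 + 5 (b=6); 6→7: 5·7^5 + 5·7^4 + 5·7^3 + 5·7^2 + 5·7 + 5 = 98040; 98040−1 = 98039
i=5: 98039 = 5·7^5 + 5·7^4 + 5·7^3 + 5·7^2 + 5·7 + 4 (b=7); 7→8: 5·8^5 + 5·8^4 + 5·8^3 + 5·8^2 + 5·8 + 4 = 187244; 187244−1 = 187243

98039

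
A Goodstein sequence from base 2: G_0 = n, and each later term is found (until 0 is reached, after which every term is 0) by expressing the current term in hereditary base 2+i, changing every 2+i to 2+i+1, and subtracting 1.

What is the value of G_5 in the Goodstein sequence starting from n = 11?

base 2: 11 = 2^(2 + 1) + 2 + 1; at 3: 3^(3 + 1) + 3 + 1 = 85; next = 84
base 3: 84 = 3^(3 + 1) + 3; at 4: 4^(4 + 1) + 4 = 1028; next = 1027
base 4: 1027 = 4^(4 + 1) + 3; at 5: 5^(5 + 1) + 3 = 15628; next = 15627
base 5: 15627 = 5^(5 + 1) + 2; at 6: 6^(6 + 1) + 2 = 279938; next = 279937
base 6: 279937 = 6^(6 + 1) + 1; at 7: 7^(7 + 1) + 1 = 5764802; next = 5764801
base 7: 5764801 = 7^(7 + 1); at 8: 8^(8 + 1) = 134217728; next = 134217727

5764801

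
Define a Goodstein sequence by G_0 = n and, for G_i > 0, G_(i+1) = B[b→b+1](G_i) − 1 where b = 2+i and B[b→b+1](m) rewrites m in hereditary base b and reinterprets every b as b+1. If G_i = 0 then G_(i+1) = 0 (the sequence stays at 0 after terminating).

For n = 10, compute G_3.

[0] 10 ≡ 2^(2 + 1) + 2 (base 2). Lift 3: 84. −1: 83.
[1] 83 ≡ 3^(3 + 1) + 2 (base 3). Lift 4: 1026. −1: 1025.
[2] 1025 ≡ 4^(4 + 1) + 1 (base 4). Lift 5: 15626. −1: 15625.
[3] 15625 ≡ 5^(5 + 1) (base 5). Lift 6: 279936. −1: 279935.

15625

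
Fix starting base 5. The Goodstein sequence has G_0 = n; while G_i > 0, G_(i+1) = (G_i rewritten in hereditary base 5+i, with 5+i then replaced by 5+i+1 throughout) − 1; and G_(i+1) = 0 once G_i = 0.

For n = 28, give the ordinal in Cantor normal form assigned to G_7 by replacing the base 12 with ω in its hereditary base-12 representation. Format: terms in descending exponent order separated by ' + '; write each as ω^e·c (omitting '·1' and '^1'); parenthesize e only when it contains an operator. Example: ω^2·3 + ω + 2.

ω·8 + 5

28 —HB5→ 5^2 + 3 —bump→ 6^2 + 3 = 39 —(−1)→ 38
38 —HB6→ 6^2 + 2 —bump→ 7^2 + 2 = 51 —(−1)→ 50
50 —HB7→ 7^2 + 1 —bump→ 8^2 + 1 = 65 —(−1)→ 64
64 —HB8→ 8^2 —bump→ 9^2 = 81 —(−1)→ 80
80 —HB9→ 8·9 + 8 —bump→ 8·10 + 8 = 88 —(−1)→ 87
87 —HB10→ 8·10 + 7 —bump→ 8·11 + 7 = 95 —(−1)→ 94
94 —HB11→ 8·11 + 6 —bump→ 8·12 + 6 = 102 —(−1)→ 101
101 —HB12→ 8·12 + 5 —bump→ 8·13 + 5 = 109 —(−1)→ 108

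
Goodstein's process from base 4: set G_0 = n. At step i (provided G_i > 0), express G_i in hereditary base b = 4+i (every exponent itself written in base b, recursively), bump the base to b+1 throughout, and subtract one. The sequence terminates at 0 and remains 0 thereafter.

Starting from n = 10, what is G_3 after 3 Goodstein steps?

G_0 = 10. HB_4(10) = 2·4 + 2. Bump = 12. G_1 = 11.
G_1 = 11. HB_5(11) = 2·5 + 1. Bump = 13. G_2 = 12.
G_2 = 12. HB_6(12) = 2·6. Bump = 14. G_3 = 13.
G_3 = 13. HB_7(13) = 7 + 6. Bump = 14. G_4 = 13.

13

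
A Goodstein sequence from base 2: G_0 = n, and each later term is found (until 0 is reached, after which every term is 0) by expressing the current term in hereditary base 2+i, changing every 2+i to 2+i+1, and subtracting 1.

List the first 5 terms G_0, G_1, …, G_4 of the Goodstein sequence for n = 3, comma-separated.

i=0: 3 = 2 + 1 (b=2); 2→3: 3 + 1 = 4; 4−1 = 3
i=1: 3 = 3 (b=3); 3→4: 4 = 4; 4−1 = 3
i=2: 3 = 3 (b=4); 4→5: 3 = 3; 3−1 = 2
i=3: 2 = 2 (b=5); 5→6: 2 = 2; 2−1 = 1

3, 3, 3, 2, 1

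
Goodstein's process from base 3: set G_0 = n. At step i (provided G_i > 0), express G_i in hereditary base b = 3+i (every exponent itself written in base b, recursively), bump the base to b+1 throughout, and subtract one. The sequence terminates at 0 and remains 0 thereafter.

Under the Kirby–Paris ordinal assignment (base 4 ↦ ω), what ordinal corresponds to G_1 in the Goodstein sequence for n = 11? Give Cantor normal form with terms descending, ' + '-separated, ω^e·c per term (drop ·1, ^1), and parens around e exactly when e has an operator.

G_0 = 11. HB_3(11) = 3^2 + 2. Bump = 18. G_1 = 17.
G_1 = 17. HB_4(17) = 4^2 + 1. Bump = 26. G_2 = 25.

ω^2 + 1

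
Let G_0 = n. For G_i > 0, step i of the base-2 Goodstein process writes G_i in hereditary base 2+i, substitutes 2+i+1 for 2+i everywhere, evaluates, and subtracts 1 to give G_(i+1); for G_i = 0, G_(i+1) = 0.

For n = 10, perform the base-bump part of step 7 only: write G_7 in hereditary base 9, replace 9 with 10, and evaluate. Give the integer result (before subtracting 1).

G_0=10  [base 2] 2^(2 + 1) + 2  →[2↦3]→  3^(3 + 1) + 3 = 84  −1 ⇒ G_1=83
G_1=83  [base 3] 3^(3 + 1) + 2  →[3↦4]→  4^(4 + 1) + 2 = 1026  −1 ⇒ G_2=1025
G_2=1025  [base 4] 4^(4 + 1) + 1  →[4↦5]→  5^(5 + 1) + 1 = 15626  −1 ⇒ G_3=15625
G_3=15625  [base 5] 5^(5 + 1)  →[5↦6]→  6^(6 + 1) = 279936  −1 ⇒ G_4=279935
G_4=279935  [base 6] 5·6^6 + 5·6^5 + 5·6^4 + 5·6^3 + 5·6^2 + 5·6 + 5  →[6↦7]→  5·7^7 + 5·7^5 + 5·7^4 + 5·7^3 + 5·7^2 + 5·7 + 5 = 4215755  −1 ⇒ G_5=4215754
G_5=4215754  [base 7] 5·7^7 + 5·7^5 + 5·7^4 + 5·7^3 + 5·7^2 + 5·7 + 4  →[7↦8]→  5·8^8 + 5·8^5 + 5·8^4 + 5·8^3 + 5·8^2 + 5·8 + 4 = 84073324  −1 ⇒ G_6=84073323
G_6=84073323  [base 8] 5·8^8 + 5·8^5 + 5·8^4 + 5·8^3 + 5·8^2 + 5·8 + 3  →[8↦9]→  5·9^9 + 5·9^5 + 5·9^4 + 5·9^3 + 5·9^2 + 5·9 + 3 = 1937434593  −1 ⇒ G_7=1937434592
G_7=1937434592  [base 9] 5·9^9 + 5·9^5 + 5·9^4 + 5·9^3 + 5·9^2 + 5·9 + 2  →[9↦10]→  5·10^10 + 5·10^5 + 5·10^4 + 5·10^3 + 5·10^2 + 5·10 + 2 = 50000555552  −1 ⇒ G_8=50000555551

50000555552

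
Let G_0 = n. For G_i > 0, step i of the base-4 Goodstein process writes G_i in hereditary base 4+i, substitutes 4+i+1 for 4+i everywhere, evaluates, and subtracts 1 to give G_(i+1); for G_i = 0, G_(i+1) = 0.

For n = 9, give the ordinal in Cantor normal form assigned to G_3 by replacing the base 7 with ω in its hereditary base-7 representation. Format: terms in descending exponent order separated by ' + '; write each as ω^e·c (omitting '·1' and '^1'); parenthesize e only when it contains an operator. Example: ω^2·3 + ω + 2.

9 —HB4→ 2·4 + 1 —bump→ 2·5 + 1 = 11 —(−1)→ 10
10 —HB5→ 2·5 —bump→ 2·6 = 12 —(−1)→ 11
11 —HB6→ 6 + 5 —bump→ 7 + 5 = 12 —(−1)→ 11
11 —HB7→ 7 + 4 —bump→ 8 + 4 = 12 —(−1)→ 11

ω + 4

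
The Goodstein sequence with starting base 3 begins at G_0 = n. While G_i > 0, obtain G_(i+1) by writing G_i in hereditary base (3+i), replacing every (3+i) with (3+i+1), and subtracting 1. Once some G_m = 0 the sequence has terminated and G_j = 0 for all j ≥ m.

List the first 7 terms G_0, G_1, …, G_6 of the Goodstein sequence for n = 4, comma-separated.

G_0 = 4. HB_3(4) = 3 + 1. Bump = 5. G_1 = 4.
G_1 = 4. HB_4(4) = 4. Bump = 5. G_2 = 4.
G_2 = 4. HB_5(4) = 4. Bump = 4. G_3 = 3.
G_3 = 3. HB_6(3) = 3. Bump = 3. G_4 = 2.
G_4 = 2. HB_7(2) = 2. Bump = 2. G_5 = 1.
G_5 = 1. HB_8(1) = 1. Bump = 1. G_6 = 0.

4, 4, 4, 3, 2, 1, 0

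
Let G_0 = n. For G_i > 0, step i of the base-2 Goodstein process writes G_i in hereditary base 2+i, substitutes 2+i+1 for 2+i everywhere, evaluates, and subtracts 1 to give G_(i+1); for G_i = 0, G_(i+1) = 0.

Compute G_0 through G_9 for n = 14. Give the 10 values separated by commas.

base 2: 14 = 2^(2 + 1) + 2^2 + 2; at 3: 3^(3 + 1) + 3^3 + 3 = 111; next = 110
base 3: 110 = 3^(3 + 1) + 3^3 + 2; at 4: 4^(4 + 1) + 4^4 + 2 = 1282; next = 1281
base 4: 1281 = 4^(4 + 1) + 4^4 + 1; at 5: 5^(5 + 1) + 5^5 + 1 = 18751; next = 18750
base 5: 18750 = 5^(5 + 1) + 5^5; at 6: 6^(6 + 1) + 6^6 = 326592; next = 326591
base 6: 326591 = 6^(6 + 1) + 5·6^5 + 5·6^4 + 5·6^3 + 5·6^2 + 5·6 + 5; at 7: 7^(7 + 1) + 5·7^5 + 5·7^4 + 5·7^3 + 5·7^2 + 5·7 + 5 = 5862841; next = 5862840
base 7: 5862840 = 7^(7 + 1) + 5·7^5 + 5·7^4 + 5·7^3 + 5·7^2 + 5·7 + 4; at 8: 8^(8 + 1) + 5·8^5 + 5·8^4 + 5·8^3 + 5·8^2 + 5·8 + 4 = 134404972; next = 134404971
base 8: 134404971 = 8^(8 + 1) + 5·8^5 + 5·8^4 + 5·8^3 + 5·8^2 + 5·8 + 3; at 9: 9^(9 + 1) + 5·9^5 + 5·9^4 + 5·9^3 + 5·9^2 + 5·9 + 3 = 3487116549; next = 3487116548
base 9: 3487116548 = 9^(9 + 1) + 5·9^5 + 5·9^4 + 5·9^3 + 5·9^2 + 5·9 + 2; at 10: 10^(10 + 1) + 5·10^5 + 5·10^4 + 5·10^3 + 5·10^2 + 5·10 + 2 = 100000555552; next = 100000555551
base 10: 100000555551 = 10^(10 + 1) + 5·10^5 + 5·10^4 + 5·10^3 + 5·10^2 + 5·10 + 1; at 11: 11^(11 + 1) + 5·11^5 + 5·11^4 + 5·11^3 + 5·11^2 + 5·11 + 1 = 3138429262497; next = 3138429262496

14, 110, 1281, 18750, 326591, 5862840, 134404971, 3487116548, 100000555551, 3138429262496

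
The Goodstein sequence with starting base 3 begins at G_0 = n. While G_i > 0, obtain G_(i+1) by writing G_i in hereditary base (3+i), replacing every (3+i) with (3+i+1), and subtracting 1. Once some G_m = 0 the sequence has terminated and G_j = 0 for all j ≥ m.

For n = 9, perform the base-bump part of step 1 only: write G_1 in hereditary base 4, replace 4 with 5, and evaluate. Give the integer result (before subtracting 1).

9 —HB3→ 3^2 —bump→ 4^2 = 16 —(−1)→ 15
15 —HB4→ 3·4 + 3 —bump→ 3·5 + 3 = 18 —(−1)→ 17

18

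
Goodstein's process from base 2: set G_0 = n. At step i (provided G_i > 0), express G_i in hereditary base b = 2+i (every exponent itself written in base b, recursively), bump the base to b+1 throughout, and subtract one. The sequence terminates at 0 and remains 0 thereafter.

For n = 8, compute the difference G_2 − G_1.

473

step 0: 8 = 2^(2 + 1); sub 3 for 2: 3^(3 + 1); = 81; G_1 = 81−1 = 80
step 1: 80 = 2·3^3 + 2·3^2 + 2·3 + 2; sub 4 for 3: 2·4^4 + 2·4^2 + 2·4 + 2; = 554; G_2 = 554−1 = 553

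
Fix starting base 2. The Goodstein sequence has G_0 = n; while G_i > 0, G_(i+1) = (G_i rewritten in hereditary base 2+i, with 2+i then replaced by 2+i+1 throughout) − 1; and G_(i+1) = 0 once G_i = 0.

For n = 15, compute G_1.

111

i=0: 15 = 2^(2 + 1) + 2^2 + 2 + 1 (b=2); 2→3: 3^(3 + 1) + 3^3 + 3 + 1 = 112; 112−1 = 111
i=1: 111 = 3^(3 + 1) + 3^3 + 3 (b=3); 3→4: 4^(4 + 1) + 4^4 + 4 = 1284; 1284−1 = 1283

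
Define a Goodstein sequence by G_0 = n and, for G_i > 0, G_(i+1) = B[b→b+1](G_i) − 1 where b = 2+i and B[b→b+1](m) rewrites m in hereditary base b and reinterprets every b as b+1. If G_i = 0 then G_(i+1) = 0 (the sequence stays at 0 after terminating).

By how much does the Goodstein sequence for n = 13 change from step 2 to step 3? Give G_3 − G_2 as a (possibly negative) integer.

G_0=13  [base 2] 2^(2 + 1) + 2^2 + 1  →[2↦3]→  3^(3 + 1) + 3^3 + 1 = 109  −1 ⇒ G_1=108
G_1=108  [base 3] 3^(3 + 1) + 3^3  →[3↦4]→  4^(4 + 1) + 4^4 = 1280  −1 ⇒ G_2=1279
G_2=1279  [base 4] 4^(4 + 1) + 3·4^3 + 3·4^2 + 3·4 + 3  →[4↦5]→  5^(5 + 1) + 3·5^3 + 3·5^2 + 3·5 + 3 = 16093  −1 ⇒ G_3=16092

14813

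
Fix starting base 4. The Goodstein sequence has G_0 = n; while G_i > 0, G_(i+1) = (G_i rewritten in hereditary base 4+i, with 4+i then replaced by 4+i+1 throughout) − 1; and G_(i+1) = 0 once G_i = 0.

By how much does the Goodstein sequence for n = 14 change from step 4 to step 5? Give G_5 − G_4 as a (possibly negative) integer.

1

G_0=14  [base 4] 3·4 + 2  →[4↦5]→  3·5 + 2 = 17  −1 ⇒ G_1=16
G_1=16  [base 5] 3·5 + 1  →[5↦6]→  3·6 + 1 = 19  −1 ⇒ G_2=18
G_2=18  [base 6] 3·6  →[6↦7]→  3·7 = 21  −1 ⇒ G_3=20
G_3=20  [base 7] 2·7 + 6  →[7↦8]→  2·8 + 6 = 22  −1 ⇒ G_4=21
G_4=21  [base 8] 2·8 + 5  →[8↦9]→  2·9 + 5 = 23  −1 ⇒ G_5=22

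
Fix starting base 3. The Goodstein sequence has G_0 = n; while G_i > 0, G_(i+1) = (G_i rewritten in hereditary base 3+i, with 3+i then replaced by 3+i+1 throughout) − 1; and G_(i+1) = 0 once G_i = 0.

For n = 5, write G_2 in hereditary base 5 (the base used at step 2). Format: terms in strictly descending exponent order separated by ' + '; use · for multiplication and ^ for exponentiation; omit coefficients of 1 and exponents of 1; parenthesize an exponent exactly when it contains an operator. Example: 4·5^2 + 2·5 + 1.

5

G_0 = 5. HB_3(5) = 3 + 2. Bump = 6. G_1 = 5.
G_1 = 5. HB_4(5) = 4 + 1. Bump = 6. G_2 = 5.
G_2 = 5. HB_5(5) = 5. Bump = 6. G_3 = 5.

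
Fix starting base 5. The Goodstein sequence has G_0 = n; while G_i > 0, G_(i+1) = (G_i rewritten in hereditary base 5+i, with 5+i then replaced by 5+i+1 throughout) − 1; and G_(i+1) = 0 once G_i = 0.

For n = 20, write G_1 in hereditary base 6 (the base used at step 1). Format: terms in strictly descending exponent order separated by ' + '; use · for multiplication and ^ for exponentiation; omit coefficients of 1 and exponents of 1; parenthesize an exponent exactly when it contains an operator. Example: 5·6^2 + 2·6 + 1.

3·6 + 5

step 0: 20 = 4·5; sub 6 for 5: 4·6; = 24; G_1 = 24−1 = 23
step 1: 23 = 3·6 + 5; sub 7 for 6: 3·7 + 5; = 26; G_2 = 26−1 = 25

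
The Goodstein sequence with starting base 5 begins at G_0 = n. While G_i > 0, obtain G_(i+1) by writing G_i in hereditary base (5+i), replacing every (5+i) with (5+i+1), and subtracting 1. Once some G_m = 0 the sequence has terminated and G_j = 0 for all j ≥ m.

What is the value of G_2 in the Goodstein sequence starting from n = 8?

8

G_0=8  [base 5] 5 + 3  →[5↦6]→  6 + 3 = 9  −1 ⇒ G_1=8
G_1=8  [base 6] 6 + 2  →[6↦7]→  7 + 2 = 9  −1 ⇒ G_2=8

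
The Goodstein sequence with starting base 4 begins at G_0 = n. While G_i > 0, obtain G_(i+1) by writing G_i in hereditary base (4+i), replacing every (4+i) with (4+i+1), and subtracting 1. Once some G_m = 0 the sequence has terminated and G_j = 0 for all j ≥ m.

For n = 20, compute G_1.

29

i=0: 20 = 4^2 + 4 (b=4); 4→5: 5^2 + 5 = 30; 30−1 = 29
i=1: 29 = 5^2 + 4 (b=5); 5→6: 6^2 + 4 = 40; 40−1 = 39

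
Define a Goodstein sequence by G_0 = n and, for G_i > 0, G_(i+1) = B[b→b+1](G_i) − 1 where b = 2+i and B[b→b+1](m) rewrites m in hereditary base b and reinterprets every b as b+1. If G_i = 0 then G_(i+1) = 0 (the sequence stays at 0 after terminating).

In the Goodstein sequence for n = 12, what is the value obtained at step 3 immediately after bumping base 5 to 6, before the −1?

[0] 12 ≡ 2^(2 + 1) + 2^2 (base 2). Lift 3: 108. −1: 107.
[1] 107 ≡ 3^(3 + 1) + 2·3^2 + 2·3 + 2 (base 3). Lift 4: 1066. −1: 1065.
[2] 1065 ≡ 4^(4 + 1) + 2·4^2 + 2·4 + 1 (base 4). Lift 5: 15686. −1: 15685.
[3] 15685 ≡ 5^(5 + 1) + 2·5^2 + 2·5 (base 5). Lift 6: 280020. −1: 280019.

280020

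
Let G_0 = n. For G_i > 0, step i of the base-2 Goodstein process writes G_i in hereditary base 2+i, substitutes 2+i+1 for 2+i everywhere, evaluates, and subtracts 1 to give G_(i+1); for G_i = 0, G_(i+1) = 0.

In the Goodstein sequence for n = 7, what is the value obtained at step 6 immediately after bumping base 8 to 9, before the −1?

37665880

base 2: 7 = 2^2 + 2 + 1; at 3: 3^3 + 3 + 1 = 31; next = 30
base 3: 30 = 3^3 + 3; at 4: 4^4 + 4 = 260; next = 259
base 4: 259 = 4^4 + 3; at 5: 5^5 + 3 = 3128; next = 3127
base 5: 3127 = 5^5 + 2; at 6: 6^6 + 2 = 46658; next = 46657
base 6: 46657 = 6^6 + 1; at 7: 7^7 + 1 = 823544; next = 823543
base 7: 823543 = 7^7; at 8: 8^8 = 16777216; next = 16777215
base 8: 16777215 = 7·8^7 + 7·8^6 + 7·8^5 + 7·8^4 + 7·8^3 + 7·8^2 + 7·8 + 7; at 9: 7·9^7 + 7·9^6 + 7·9^5 + 7·9^4 + 7·9^3 + 7·9^2 + 7·9 + 7 = 37665880; next = 37665879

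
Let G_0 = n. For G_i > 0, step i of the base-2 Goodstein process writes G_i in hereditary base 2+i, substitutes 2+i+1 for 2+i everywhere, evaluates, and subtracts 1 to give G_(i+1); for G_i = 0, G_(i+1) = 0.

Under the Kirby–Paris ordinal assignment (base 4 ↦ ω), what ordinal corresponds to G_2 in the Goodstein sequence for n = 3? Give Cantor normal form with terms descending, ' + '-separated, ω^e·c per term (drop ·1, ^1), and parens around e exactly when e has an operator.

3

G_0 = 3. HB_2(3) = 2 + 1. Bump = 4. G_1 = 3.
G_1 = 3. HB_3(3) = 3. Bump = 4. G_2 = 3.
G_2 = 3. HB_4(3) = 3. Bump = 3. G_3 = 2.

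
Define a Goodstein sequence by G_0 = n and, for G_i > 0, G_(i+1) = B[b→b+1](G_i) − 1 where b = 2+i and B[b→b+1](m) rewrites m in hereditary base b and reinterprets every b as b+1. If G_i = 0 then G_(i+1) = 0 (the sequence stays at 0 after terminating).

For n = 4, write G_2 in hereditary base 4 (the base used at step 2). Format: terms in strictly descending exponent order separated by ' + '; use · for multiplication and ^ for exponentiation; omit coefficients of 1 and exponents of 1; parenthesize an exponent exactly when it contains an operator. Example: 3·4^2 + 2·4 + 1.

2·4^2 + 2·4 + 1

G_0 = 4. HB_2(4) = 2^2. Bump = 27. G_1 = 26.
G_1 = 26. HB_3(26) = 2·3^2 + 2·3 + 2. Bump = 42. G_2 = 41.
G_2 = 41. HB_4(41) = 2·4^2 + 2·4 + 1. Bump = 61. G_3 = 60.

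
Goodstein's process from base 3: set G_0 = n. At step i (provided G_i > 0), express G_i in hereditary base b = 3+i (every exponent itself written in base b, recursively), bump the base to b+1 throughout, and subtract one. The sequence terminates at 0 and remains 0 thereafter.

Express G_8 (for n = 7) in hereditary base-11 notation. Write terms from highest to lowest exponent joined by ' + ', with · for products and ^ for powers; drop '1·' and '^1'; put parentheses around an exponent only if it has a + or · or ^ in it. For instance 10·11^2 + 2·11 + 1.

base 3: 7 = 2·3 + 1; at 4: 2·4 + 1 = 9; next = 8
base 4: 8 = 2·4; at 5: 2·5 = 10; next = 9
base 5: 9 = 5 + 4; at 6: 6 + 4 = 10; next = 9
base 6: 9 = 6 + 3; at 7: 7 + 3 = 10; next = 9
base 7: 9 = 7 + 2; at 8: 8 + 2 = 10; next = 9
base 8: 9 = 8 + 1; at 9: 9 + 1 = 10; next = 9
base 9: 9 = 9; at 10: 10 = 10; next = 9
base 10: 9 = 9; at 11: 9 = 9; next = 8

8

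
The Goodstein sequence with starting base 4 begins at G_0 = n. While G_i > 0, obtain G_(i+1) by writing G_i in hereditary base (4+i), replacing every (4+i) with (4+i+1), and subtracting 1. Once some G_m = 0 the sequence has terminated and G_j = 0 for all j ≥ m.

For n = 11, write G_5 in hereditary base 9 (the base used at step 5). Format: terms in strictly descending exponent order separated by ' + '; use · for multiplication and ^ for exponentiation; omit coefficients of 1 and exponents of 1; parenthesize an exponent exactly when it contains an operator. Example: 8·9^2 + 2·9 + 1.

9 + 6

[0] 11 ≡ 2·4 + 3 (base 4). Lift 5: 13. −1: 12.
[1] 12 ≡ 2·5 + 2 (base 5). Lift 6: 14. −1: 13.
[2] 13 ≡ 2·6 + 1 (base 6). Lift 7: 15. −1: 14.
[3] 14 ≡ 2·7 (base 7). Lift 8: 16. −1: 15.
[4] 15 ≡ 8 + 7 (base 8). Lift 9: 16. −1: 15.
[5] 15 ≡ 9 + 6 (base 9). Lift 10: 16. −1: 15.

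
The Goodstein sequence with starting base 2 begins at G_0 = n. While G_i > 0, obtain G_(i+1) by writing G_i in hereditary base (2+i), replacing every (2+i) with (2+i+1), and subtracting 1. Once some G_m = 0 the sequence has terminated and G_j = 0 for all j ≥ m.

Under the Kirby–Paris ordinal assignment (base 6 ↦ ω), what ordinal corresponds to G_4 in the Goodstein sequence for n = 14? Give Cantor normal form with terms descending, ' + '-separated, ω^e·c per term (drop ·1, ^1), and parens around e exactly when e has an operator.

ω^(ω + 1) + ω^5·5 + ω^4·5 + ω^3·5 + ω^2·5 + ω·5 + 5

base 2: 14 = 2^(2 + 1) + 2^2 + 2; at 3: 3^(3 + 1) + 3^3 + 3 = 111; next = 110
base 3: 110 = 3^(3 + 1) + 3^3 + 2; at 4: 4^(4 + 1) + 4^4 + 2 = 1282; next = 1281
base 4: 1281 = 4^(4 + 1) + 4^4 + 1; at 5: 5^(5 + 1) + 5^5 + 1 = 18751; next = 18750
base 5: 18750 = 5^(5 + 1) + 5^5; at 6: 6^(6 + 1) + 6^6 = 326592; next = 326591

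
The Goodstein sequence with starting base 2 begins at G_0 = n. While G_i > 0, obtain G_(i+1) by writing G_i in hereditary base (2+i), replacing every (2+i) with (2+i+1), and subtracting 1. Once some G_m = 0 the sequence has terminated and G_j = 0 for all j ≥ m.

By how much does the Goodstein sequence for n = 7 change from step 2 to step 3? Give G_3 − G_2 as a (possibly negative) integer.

[0] 7 ≡ 2^2 + 2 + 1 (base 2). Lift 3: 31. −1: 30.
[1] 30 ≡ 3^3 + 3 (base 3). Lift 4: 260. −1: 259.
[2] 259 ≡ 4^4 + 3 (base 4). Lift 5: 3128. −1: 3127.

2868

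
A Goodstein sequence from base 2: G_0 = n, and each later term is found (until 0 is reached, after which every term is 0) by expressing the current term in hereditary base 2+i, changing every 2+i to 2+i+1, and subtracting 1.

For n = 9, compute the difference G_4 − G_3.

(0) 9|_2 = 2^(2 + 1) + 1 ↦ 3^(3 + 1) + 1|_3 = 82 ⇒ 81
(1) 81|_3 = 3^(3 + 1) ↦ 4^(4 + 1)|_4 = 1024 ⇒ 1023
(2) 1023|_4 = 3·4^4 + 3·4^3 + 3·4^2 + 3·4 + 3 ↦ 3·5^5 + 3·5^3 + 3·5^2 + 3·5 + 3|_5 = 9843 ⇒ 9842
(3) 9842|_5 = 3·5^5 + 3·5^3 + 3·5^2 + 3·5 + 2 ↦ 3·6^6 + 3·6^3 + 3·6^2 + 3·6 + 2|_6 = 140744 ⇒ 140743

130901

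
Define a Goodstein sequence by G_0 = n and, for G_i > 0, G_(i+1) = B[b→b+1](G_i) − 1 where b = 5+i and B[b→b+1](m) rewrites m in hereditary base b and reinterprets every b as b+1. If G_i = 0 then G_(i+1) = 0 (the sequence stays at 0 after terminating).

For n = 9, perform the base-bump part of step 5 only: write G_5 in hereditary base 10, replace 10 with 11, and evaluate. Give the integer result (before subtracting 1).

G_0=9  [base 5] 5 + 4  →[5↦6]→  6 + 4 = 10  −1 ⇒ G_1=9
G_1=9  [base 6] 6 + 3  →[6↦7]→  7 + 3 = 10  −1 ⇒ G_2=9
G_2=9  [base 7] 7 + 2  →[7↦8]→  8 + 2 = 10  −1 ⇒ G_3=9
G_3=9  [base 8] 8 + 1  →[8↦9]→  9 + 1 = 10  −1 ⇒ G_4=9
G_4=9  [base 9] 9  →[9↦10]→  10 = 10  −1 ⇒ G_5=9

9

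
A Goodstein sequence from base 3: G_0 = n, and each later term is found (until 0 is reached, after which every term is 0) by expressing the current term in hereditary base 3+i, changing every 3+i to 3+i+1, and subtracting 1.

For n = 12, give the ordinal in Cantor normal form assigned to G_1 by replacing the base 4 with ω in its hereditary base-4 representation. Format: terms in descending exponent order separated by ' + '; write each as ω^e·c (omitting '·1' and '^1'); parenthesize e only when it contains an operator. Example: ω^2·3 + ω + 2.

ω^2 + 3

base 3: 12 = 3^2 + 3; at 4: 4^2 + 4 = 20; next = 19
base 4: 19 = 4^2 + 3; at 5: 5^2 + 3 = 28; next = 27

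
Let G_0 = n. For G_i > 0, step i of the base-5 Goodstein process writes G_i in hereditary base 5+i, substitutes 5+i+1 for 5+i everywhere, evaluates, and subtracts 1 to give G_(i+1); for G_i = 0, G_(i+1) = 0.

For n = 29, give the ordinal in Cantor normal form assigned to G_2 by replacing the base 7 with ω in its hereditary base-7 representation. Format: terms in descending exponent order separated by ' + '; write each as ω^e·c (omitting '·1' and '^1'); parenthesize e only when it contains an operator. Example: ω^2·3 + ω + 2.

ω^2 + 2

base 5: 29 = 5^2 + 4; at 6: 6^2 + 4 = 40; next = 39
base 6: 39 = 6^2 + 3; at 7: 7^2 + 3 = 52; next = 51
base 7: 51 = 7^2 + 2; at 8: 8^2 + 2 = 66; next = 65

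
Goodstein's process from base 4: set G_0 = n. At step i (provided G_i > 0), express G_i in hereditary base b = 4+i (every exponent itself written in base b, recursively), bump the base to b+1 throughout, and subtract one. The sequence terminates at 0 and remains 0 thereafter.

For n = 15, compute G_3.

i=0: 15 = 3·4 + 3 (b=4); 4→5: 3·5 + 3 = 18; 18−1 = 17
i=1: 17 = 3·5 + 2 (b=5); 5→6: 3·6 + 2 = 20; 20−1 = 19
i=2: 19 = 3·6 + 1 (b=6); 6→7: 3·7 + 1 = 22; 22−1 = 21
i=3: 21 = 3·7 (b=7); 7→8: 3·8 = 24; 24−1 = 23

21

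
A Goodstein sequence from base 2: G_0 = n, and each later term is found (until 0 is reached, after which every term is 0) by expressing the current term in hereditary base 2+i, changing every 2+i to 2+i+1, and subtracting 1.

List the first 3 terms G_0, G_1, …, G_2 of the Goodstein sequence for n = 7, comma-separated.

7, 30, 259

G_0 = 7. HB_2(7) = 2^2 + 2 + 1. Bump = 31. G_1 = 30.
G_1 = 30. HB_3(30) = 3^3 + 3. Bump = 260. G_2 = 259.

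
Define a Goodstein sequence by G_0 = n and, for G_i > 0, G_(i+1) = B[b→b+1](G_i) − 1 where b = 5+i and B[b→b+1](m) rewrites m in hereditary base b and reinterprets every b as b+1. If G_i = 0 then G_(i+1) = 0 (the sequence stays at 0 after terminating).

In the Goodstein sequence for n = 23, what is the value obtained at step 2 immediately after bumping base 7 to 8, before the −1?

33

base 5: 23 = 4·5 + 3; at 6: 4·6 + 3 = 27; next = 26
base 6: 26 = 4·6 + 2; at 7: 4·7 + 2 = 30; next = 29
base 7: 29 = 4·7 + 1; at 8: 4·8 + 1 = 33; next = 32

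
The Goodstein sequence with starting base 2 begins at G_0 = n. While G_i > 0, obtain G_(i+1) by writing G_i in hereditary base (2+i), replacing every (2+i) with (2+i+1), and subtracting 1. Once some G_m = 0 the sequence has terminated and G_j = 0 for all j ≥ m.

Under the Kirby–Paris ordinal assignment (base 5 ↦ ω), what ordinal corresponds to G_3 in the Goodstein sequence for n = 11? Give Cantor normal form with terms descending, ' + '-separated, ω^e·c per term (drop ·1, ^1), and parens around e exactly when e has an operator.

G_0=11  [base 2] 2^(2 + 1) + 2 + 1  →[2↦3]→  3^(3 + 1) + 3 + 1 = 85  −1 ⇒ G_1=84
G_1=84  [base 3] 3^(3 + 1) + 3  →[3↦4]→  4^(4 + 1) + 4 = 1028  −1 ⇒ G_2=1027
G_2=1027  [base 4] 4^(4 + 1) + 3  →[4↦5]→  5^(5 + 1) + 3 = 15628  −1 ⇒ G_3=15627

ω^(ω + 1) + 2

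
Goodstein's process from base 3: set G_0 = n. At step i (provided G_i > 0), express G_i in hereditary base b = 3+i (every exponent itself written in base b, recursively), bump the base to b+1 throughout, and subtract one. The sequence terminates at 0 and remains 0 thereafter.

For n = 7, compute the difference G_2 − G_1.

(0) 7|_3 = 2·3 + 1 ↦ 2·4 + 1|_4 = 9 ⇒ 8
(1) 8|_4 = 2·4 ↦ 2·5|_5 = 10 ⇒ 9

1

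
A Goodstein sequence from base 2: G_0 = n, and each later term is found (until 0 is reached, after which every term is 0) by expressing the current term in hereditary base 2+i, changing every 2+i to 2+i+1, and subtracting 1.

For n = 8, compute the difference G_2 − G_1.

473

step 0: 8 = 2^(2 + 1); sub 3 for 2: 3^(3 + 1); = 81; G_1 = 81−1 = 80
step 1: 80 = 2·3^3 + 2·3^2 + 2·3 + 2; sub 4 for 3: 2·4^4 + 2·4^2 + 2·4 + 2; = 554; G_2 = 554−1 = 553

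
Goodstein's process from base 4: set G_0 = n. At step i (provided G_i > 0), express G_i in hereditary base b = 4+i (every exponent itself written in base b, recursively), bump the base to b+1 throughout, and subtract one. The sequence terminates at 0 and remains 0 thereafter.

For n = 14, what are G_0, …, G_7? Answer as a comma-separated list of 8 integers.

14 —HB4→ 3·4 + 2 —bump→ 3·5 + 2 = 17 —(−1)→ 16
16 —HB5→ 3·5 + 1 —bump→ 3·6 + 1 = 19 —(−1)→ 18
18 —HB6→ 3·6 —bump→ 3·7 = 21 —(−1)→ 20
20 —HB7→ 2·7 + 6 —bump→ 2·8 + 6 = 22 —(−1)→ 21
21 —HB8→ 2·8 + 5 —bump→ 2·9 + 5 = 23 —(−1)→ 22
22 —HB9→ 2·9 + 4 —bump→ 2·10 + 4 = 24 —(−1)→ 23
23 —HB10→ 2·10 + 3 —bump→ 2·11 + 3 = 25 —(−1)→ 24

14, 16, 18, 20, 21, 22, 23, 24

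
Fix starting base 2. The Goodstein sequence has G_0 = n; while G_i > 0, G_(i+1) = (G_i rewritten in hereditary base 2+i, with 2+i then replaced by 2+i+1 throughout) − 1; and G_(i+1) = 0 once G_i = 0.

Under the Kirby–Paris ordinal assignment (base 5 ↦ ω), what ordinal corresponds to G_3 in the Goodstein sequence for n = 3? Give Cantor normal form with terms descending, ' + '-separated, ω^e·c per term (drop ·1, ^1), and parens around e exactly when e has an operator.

G_0=3  [base 2] 2 + 1  →[2↦3]→  3 + 1 = 4  −1 ⇒ G_1=3
G_1=3  [base 3] 3  →[3↦4]→  4 = 4  −1 ⇒ G_2=3
G_2=3  [base 4] 3  →[4↦5]→  3 = 3  −1 ⇒ G_3=2
G_3=2  [base 5] 2  →[5↦6]→  2 = 2  −1 ⇒ G_4=1

2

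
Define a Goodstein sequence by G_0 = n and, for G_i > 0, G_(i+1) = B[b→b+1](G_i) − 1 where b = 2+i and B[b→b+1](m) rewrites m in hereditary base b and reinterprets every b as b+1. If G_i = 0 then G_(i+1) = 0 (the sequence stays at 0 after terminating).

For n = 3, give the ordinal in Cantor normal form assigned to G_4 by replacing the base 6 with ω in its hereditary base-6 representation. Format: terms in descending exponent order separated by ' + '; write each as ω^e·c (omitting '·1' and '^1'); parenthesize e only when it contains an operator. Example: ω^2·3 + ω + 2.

[0] 3 ≡ 2 + 1 (base 2). Lift 3: 4. −1: 3.
[1] 3 ≡ 3 (base 3). Lift 4: 4. −1: 3.
[2] 3 ≡ 3 (base 4). Lift 5: 3. −1: 2.
[3] 2 ≡ 2 (base 5). Lift 6: 2. −1: 1.
[4] 1 ≡ 1 (base 6). Lift 7: 1. −1: 0.

1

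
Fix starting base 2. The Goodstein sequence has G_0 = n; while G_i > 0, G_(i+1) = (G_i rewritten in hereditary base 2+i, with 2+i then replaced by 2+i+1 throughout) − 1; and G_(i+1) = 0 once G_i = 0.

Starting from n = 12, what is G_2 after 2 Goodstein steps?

(0) 12|_2 = 2^(2 + 1) + 2^2 ↦ 3^(3 + 1) + 3^3|_3 = 108 ⇒ 107
(1) 107|_3 = 3^(3 + 1) + 2·3^2 + 2·3 + 2 ↦ 4^(4 + 1) + 2·4^2 + 2·4 + 2|_4 = 1066 ⇒ 1065
(2) 1065|_4 = 4^(4 + 1) + 2·4^2 + 2·4 + 1 ↦ 5^(5 + 1) + 2·5^2 + 2·5 + 1|_5 = 15686 ⇒ 15685

1065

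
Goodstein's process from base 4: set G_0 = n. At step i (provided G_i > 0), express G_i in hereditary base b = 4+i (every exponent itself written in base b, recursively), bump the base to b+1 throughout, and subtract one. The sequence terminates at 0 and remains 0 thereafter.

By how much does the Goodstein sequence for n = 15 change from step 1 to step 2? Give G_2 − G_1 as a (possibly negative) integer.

(0) 15|_4 = 3·4 + 3 ↦ 3·5 + 3|_5 = 18 ⇒ 17
(1) 17|_5 = 3·5 + 2 ↦ 3·6 + 2|_6 = 20 ⇒ 19

2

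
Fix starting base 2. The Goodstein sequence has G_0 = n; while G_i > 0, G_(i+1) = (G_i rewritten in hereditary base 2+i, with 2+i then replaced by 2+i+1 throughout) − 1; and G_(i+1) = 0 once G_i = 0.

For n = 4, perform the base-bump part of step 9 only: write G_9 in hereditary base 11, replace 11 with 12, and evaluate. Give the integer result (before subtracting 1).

i=0: 4 = 2^2 (b=2); 2→3: 3^3 = 27; 27−1 = 26
i=1: 26 = 2·3^2 + 2·3 + 2 (b=3); 3→4: 2·4^2 + 2·4 + 2 = 42; 42−1 = 41
i=2: 41 = 2·4^2 + 2·4 + 1 (b=4); 4→5: 2·5^2 + 2·5 + 1 = 61; 61−1 = 60
i=3: 60 = 2·5^2 + 2·5 (b=5); 5→6: 2·6^2 + 2·6 = 84; 84−1 = 83
i=4: 83 = 2·6^2 + 6 + 5 (b=6); 6→7: 2·7^2 + 7 + 5 = 110; 110−1 = 109
i=5: 109 = 2·7^2 + 7 + 4 (b=7); 7→8: 2·8^2 + 8 + 4 = 140; 140−1 = 139
i=6: 139 = 2·8^2 + 8 + 3 (b=8); 8→9: 2·9^2 + 9 + 3 = 174; 174−1 = 173
i=7: 173 = 2·9^2 + 9 + 2 (b=9); 9→10: 2·10^2 + 10 + 2 = 212; 212−1 = 211
i=8: 211 = 2·10^2 + 10 + 1 (b=10); 10→11: 2·11^2 + 11 + 1 = 254; 254−1 = 253

300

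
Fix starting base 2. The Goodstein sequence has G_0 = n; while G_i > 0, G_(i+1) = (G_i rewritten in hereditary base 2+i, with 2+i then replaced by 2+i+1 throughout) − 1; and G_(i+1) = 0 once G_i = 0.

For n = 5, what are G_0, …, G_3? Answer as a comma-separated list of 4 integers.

[0] 5 ≡ 2^2 + 1 (base 2). Lift 3: 28. −1: 27.
[1] 27 ≡ 3^3 (base 3). Lift 4: 256. −1: 255.
[2] 255 ≡ 3·4^3 + 3·4^2 + 3·4 + 3 (base 4). Lift 5: 468. −1: 467.

5, 27, 255, 467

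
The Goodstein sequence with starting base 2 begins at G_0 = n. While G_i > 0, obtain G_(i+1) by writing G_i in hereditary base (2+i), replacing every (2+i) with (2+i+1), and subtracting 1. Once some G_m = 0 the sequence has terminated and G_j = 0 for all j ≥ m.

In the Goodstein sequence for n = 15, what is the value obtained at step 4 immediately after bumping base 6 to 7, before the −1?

15 —HB2→ 2^(2 + 1) + 2^2 + 2 + 1 —bump→ 3^(3 + 1) + 3^3 + 3 + 1 = 112 —(−1)→ 111
111 —HB3→ 3^(3 + 1) + 3^3 + 3 —bump→ 4^(4 + 1) + 4^4 + 4 = 1284 —(−1)→ 1283
1283 —HB4→ 4^(4 + 1) + 4^4 + 3 —bump→ 5^(5 + 1) + 5^5 + 3 = 18753 —(−1)→ 18752
18752 —HB5→ 5^(5 + 1) + 5^5 + 2 —bump→ 6^(6 + 1) + 6^6 + 2 = 326594 —(−1)→ 326593

6588345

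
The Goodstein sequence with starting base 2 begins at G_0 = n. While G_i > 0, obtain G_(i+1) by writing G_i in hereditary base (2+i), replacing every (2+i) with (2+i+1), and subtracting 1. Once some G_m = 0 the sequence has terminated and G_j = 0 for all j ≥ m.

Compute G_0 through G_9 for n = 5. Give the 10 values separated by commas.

(0) 5|_2 = 2^2 + 1 ↦ 3^3 + 1|_3 = 28 ⇒ 27
(1) 27|_3 = 3^3 ↦ 4^4|_4 = 256 ⇒ 255
(2) 255|_4 = 3·4^3 + 3·4^2 + 3·4 + 3 ↦ 3·5^3 + 3·5^2 + 3·5 + 3|_5 = 468 ⇒ 467
(3) 467|_5 = 3·5^3 + 3·5^2 + 3·5 + 2 ↦ 3·6^3 + 3·6^2 + 3·6 + 2|_6 = 776 ⇒ 775
(4) 775|_6 = 3·6^3 + 3·6^2 + 3·6 + 1 ↦ 3·7^3 + 3·7^2 + 3·7 + 1|_7 = 1198 ⇒ 1197
(5) 1197|_7 = 3·7^3 + 3·7^2 + 3·7 ↦ 3·8^3 + 3·8^2 + 3·8|_8 = 1752 ⇒ 1751
(6) 1751|_8 = 3·8^3 + 3·8^2 + 2·8 + 7 ↦ 3·9^3 + 3·9^2 + 2·9 + 7|_9 = 2455 ⇒ 2454
(7) 2454|_9 = 3·9^3 + 3·9^2 + 2·9 + 6 ↦ 3·10^3 + 3·10^2 + 2·10 + 6|_10 = 3326 ⇒ 3325
(8) 3325|_10 = 3·10^3 + 3·10^2 + 2·10 + 5 ↦ 3·11^3 + 3·11^2 + 2·11 + 5|_11 = 4383 ⇒ 4382

5, 27, 255, 467, 775, 1197, 1751, 2454, 3325, 4382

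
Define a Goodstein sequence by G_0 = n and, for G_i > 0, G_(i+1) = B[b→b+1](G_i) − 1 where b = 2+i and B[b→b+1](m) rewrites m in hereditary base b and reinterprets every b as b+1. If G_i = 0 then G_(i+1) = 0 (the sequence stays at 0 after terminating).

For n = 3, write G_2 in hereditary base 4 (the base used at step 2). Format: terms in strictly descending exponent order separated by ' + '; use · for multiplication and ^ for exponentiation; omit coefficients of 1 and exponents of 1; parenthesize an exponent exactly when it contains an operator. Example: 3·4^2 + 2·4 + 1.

G_0 = 3. HB_2(3) = 2 + 1. Bump = 4. G_1 = 3.
G_1 = 3. HB_3(3) = 3. Bump = 4. G_2 = 3.
G_2 = 3. HB_4(3) = 3. Bump = 3. G_3 = 2.

3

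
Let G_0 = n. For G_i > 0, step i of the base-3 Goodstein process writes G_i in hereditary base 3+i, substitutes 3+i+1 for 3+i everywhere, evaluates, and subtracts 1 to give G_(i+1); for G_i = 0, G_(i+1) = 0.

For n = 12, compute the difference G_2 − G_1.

(0) 12|_3 = 3^2 + 3 ↦ 4^2 + 4|_4 = 20 ⇒ 19
(1) 19|_4 = 4^2 + 3 ↦ 5^2 + 3|_5 = 28 ⇒ 27

8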